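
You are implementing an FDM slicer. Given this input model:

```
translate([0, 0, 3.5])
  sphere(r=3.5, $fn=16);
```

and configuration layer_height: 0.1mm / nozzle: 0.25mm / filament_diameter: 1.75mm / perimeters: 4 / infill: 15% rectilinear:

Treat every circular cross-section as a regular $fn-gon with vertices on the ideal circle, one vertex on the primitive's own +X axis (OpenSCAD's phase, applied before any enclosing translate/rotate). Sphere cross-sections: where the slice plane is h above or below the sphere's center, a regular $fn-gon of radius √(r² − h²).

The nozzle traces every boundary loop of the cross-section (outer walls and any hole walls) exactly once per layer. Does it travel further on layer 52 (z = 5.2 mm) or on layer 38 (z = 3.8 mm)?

layer 38 (z = 3.8 mm)

Layer 52 (z = 5.2): the r=3.5 sphere slices to a regular 16-gon of circumradius 3.059 (√(r²−h²) with h=1.7 from center) (perimeter = 2·16·3.059·sin(180°/16) = 19.10 mm). So its perimeter = 19.10 mm. Layer 38 (z = 3.8): the sphere: section is a regular 16-gon, circumradius = √(r²−h²) = √(3.5²−0.3²) = 3.487 (perimeter = 2·16·3.487·sin(180°/16) = 21.77 mm). So its perimeter = 21.77 mm. Layer 38 is larger (21.77 vs 19.10 mm).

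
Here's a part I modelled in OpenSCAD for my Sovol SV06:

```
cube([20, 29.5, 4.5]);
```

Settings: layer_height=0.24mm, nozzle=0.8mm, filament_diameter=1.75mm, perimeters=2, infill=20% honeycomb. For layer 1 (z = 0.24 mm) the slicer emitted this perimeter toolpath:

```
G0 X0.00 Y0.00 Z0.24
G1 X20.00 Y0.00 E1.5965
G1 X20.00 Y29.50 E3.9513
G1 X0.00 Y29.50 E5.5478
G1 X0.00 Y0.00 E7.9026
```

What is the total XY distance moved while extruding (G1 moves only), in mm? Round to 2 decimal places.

99.00 mm

Sum the Euclidean lengths of each G1 segment: total = 99.00 mm.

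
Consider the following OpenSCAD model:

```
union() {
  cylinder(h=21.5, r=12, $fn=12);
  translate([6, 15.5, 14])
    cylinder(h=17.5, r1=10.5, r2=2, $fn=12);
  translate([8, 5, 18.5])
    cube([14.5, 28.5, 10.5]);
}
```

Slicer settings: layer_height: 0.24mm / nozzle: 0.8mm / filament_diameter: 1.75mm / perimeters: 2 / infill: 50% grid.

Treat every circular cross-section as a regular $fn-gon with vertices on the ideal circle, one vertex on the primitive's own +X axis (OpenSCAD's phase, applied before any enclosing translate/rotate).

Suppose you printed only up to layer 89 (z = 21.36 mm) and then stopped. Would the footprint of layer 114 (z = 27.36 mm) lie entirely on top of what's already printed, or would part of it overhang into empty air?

Compare the two slices. At z = 21.36: the r=12 cylinder gives a regular 12-gon of circumradius 12 (constant along its height) (area = (12/2)·12.000²·sin(360°/12) = 432.00 mm²); the cone at (6, 15.5) contributes a regular 12-gon of circumradius 6.925 (interpolated between r1=10.5 and r2=2 at t=0.421) (area = (12/2)·6.925²·sin(360°/12) = 143.87 mm²); the cube at (8, 5) (footprint 14.5×28.5) is included at this height (area 413.25 mm²); Merging all regions: the regions partially overlap — summed areas 989.12 mm² minus the doubly-counted overlap 60.55 mm² gives 928.58 mm² — area = 928.58 mm². At z = 27.36: the cylinder is not intersected at this z (z outside [0, 21.5]); the cone at (6, 15.5): at t=0.763 of its height the radius interpolates to r₁+(r₂−r₁)t = 4.011, giving a regular 12-gon of that circumradius (area = (12/2)·4.011²·sin(360°/12) = 48.26 mm²); the 14.5×28.5 cube at (8, 5) contributes its full rectangle (area 413.25 mm²); Combining (union): the regions partially overlap — summed areas 461.51 mm² minus the doubly-counted overlap 9.16 mm² gives 452.35 mm² — area = 452.35 mm². Checking containment: the cross-section at z = 27.36 is a subset of the cross-section at z = 21.36.

entirely on top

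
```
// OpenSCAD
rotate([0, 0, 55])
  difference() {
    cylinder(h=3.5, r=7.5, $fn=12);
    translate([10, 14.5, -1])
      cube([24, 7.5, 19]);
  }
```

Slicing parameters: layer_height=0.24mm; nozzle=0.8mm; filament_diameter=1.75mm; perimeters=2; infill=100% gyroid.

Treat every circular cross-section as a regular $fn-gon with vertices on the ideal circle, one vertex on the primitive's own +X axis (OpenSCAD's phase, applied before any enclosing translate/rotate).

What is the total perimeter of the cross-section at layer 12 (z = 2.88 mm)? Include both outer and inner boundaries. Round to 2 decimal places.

46.59 mm

At z = 2.88 mm: the cylinder: section is a regular 12-gon, circumradius r=7.5 (perimeter = 2·12·7.500·sin(180°/12) = 46.59 mm); the cube at (10, 14.5) is present — its section is the full 24×7.5 rectangle (perimeter 63.00 mm); Subtracting the remaining from the first: starting from the r=7.5 cylinder, the 24×7.5 cube at (10, 14.5) misses the remaining region (no effect) — boundary = 46.59 mm; (rotated 55° about Z; rotation is an isometry so areas/perimeters/island counts are preserved). Overall, the cross-section is a single solid region. Total boundary length (outer) = 46.59 mm.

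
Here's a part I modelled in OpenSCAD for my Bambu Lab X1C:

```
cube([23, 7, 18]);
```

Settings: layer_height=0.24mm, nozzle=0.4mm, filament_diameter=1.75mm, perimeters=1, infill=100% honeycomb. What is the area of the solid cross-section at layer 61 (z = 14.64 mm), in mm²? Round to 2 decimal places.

161.00 mm²

At z = 14.64 mm: the 23×7 cube contributes its full rectangle (area 161.00 mm²). Overall, the cross-section is a single solid region. Net area = 161.00 mm².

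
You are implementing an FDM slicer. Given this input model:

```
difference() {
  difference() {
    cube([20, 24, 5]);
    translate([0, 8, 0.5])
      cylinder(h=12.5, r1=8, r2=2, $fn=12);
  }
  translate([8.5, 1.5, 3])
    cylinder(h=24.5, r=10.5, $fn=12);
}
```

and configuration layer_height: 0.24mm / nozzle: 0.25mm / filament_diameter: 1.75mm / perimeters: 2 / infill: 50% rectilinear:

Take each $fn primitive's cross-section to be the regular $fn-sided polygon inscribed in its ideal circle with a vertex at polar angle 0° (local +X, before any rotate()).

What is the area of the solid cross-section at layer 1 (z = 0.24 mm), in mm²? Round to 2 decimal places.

At z = 0.24 mm: the cube (footprint 20×24) is included at this height (area 480.00 mm²); the cone at (0, 8) is absent (z outside [0.5, 13]); Subtracting the remaining from the first: none of the subtracted shapes is present at this height, so the 20×24 cube is unchanged — area = 480.00 mm²; the cylinder at (8.5, 1.5) is absent (z outside [3, 27.5]); After the difference (first − rest): none of the subtracted shapes is present at this height, so that combined region is unchanged — area = 480.00 mm². Overall, the cross-section is a single solid region. Net area = 480.00 mm².

480.00 mm²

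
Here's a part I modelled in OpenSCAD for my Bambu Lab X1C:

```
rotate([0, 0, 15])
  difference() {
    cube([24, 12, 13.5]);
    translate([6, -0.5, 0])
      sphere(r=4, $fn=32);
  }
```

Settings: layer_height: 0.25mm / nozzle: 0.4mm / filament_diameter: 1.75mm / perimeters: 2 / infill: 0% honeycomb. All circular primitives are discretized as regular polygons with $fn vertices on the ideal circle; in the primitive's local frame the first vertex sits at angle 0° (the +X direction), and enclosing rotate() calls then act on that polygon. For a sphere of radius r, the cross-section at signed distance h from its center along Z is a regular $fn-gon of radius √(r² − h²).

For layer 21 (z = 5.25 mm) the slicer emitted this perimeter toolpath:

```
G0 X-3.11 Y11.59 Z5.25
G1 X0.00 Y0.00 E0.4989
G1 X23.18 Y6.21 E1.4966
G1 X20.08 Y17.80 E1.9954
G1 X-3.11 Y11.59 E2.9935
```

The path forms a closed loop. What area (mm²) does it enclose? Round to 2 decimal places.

288.00 mm²

Apply the shoelace formula to the sequence of (X, Y) vertices; enclosed area = 288.00 mm².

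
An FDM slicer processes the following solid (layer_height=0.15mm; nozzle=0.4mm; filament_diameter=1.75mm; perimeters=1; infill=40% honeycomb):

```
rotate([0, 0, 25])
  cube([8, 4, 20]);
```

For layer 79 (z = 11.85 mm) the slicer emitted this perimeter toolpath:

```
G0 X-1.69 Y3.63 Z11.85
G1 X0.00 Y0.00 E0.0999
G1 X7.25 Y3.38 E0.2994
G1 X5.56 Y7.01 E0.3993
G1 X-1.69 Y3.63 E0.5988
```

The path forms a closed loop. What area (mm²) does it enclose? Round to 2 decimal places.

Apply the shoelace formula to the sequence of (X, Y) vertices; enclosed area = 32.03 mm².

32.03 mm²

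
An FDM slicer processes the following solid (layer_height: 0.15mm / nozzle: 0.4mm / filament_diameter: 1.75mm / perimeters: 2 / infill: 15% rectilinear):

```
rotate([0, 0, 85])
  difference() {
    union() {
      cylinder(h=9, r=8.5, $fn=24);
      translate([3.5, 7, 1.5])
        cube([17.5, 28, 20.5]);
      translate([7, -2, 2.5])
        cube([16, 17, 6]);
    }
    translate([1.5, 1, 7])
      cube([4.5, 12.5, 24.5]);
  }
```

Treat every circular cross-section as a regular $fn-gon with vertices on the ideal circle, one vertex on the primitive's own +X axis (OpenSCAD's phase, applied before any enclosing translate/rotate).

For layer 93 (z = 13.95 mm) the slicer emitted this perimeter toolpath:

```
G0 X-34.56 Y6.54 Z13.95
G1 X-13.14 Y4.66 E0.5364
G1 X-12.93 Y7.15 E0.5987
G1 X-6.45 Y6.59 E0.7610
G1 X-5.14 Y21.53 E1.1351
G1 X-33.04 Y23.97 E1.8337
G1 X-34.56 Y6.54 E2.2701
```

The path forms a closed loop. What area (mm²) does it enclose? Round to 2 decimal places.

473.78 mm²

Apply the shoelace formula to the sequence of (X, Y) vertices; enclosed area = 473.78 mm².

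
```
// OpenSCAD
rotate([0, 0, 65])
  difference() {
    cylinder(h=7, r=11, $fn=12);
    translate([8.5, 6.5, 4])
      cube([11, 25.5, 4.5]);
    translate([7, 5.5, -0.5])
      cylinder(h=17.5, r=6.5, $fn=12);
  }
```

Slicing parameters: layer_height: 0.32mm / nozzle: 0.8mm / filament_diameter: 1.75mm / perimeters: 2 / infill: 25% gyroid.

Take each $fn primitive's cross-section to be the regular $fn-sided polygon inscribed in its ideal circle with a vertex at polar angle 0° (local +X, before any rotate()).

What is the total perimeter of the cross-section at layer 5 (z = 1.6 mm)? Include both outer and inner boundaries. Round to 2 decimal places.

74.51 mm

At z = 1.6 mm: the r=11 cylinder gives a regular 12-gon of circumradius 11 (constant along its height) (perimeter = 2·12·11.000·sin(180°/12) = 68.33 mm); the cube at (8.5, 6.5) is not intersected at this z (z outside [4, 8.5]); the cylinder at (7, 5.5): section is a regular 12-gon, circumradius r=6.5 (perimeter = 2·12·6.500·sin(180°/12) = 40.38 mm); After the difference (first − rest): starting from the r=11 cylinder, the r=6.5 cylinder at (7, 5.5) partially overlaps it — only the 78.36 mm² overlap (of its 126.75 mm²) is removed, clipping the outline — boundary = 74.51 mm; (whole slice rotated 65° about Z — lengths, areas and connectivity unchanged). Overall, the cross-section is a single solid region. Total boundary length (outer) = 74.51 mm.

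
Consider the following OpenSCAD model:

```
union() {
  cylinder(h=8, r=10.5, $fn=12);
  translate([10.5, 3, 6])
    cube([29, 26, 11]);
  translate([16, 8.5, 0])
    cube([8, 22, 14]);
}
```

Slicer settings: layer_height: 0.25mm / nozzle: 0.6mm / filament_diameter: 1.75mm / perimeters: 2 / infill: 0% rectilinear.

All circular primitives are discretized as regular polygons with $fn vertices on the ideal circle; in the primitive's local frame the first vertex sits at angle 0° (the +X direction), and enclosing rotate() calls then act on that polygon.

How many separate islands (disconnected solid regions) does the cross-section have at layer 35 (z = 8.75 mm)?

1

At z = 8.75 mm: the cylinder is not intersected at this z (z outside [0, 8]); the 29×26 cube at (10.5, 3) contributes its full rectangle; the cube at (16, 8.5) is present — its section is the full 8×22 rectangle; Combining (union): the regions partially overlap (shared area 164.00 mm²), so overlapping operands fuse into one piece — 1 connected region. Overall, the cross-section is a single solid region. Island count = 1.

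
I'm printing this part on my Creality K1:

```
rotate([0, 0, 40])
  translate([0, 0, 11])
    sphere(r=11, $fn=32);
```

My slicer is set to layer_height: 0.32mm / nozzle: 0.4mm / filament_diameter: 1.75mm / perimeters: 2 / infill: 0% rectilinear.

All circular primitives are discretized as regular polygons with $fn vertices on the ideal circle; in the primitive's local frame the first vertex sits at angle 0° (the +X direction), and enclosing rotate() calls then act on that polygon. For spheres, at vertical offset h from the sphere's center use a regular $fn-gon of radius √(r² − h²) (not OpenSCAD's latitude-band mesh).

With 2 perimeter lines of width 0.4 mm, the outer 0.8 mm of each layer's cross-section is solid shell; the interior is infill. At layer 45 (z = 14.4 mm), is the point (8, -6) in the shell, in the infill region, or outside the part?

shell

At z = 14.4 mm: the r=11 sphere contributes a regular 32-gon of circumradius √(11²−3.4²) = 10.461; (rotated 40° about Z; rotation is an isometry so areas/perimeters/island counts are preserved). Overall, the cross-section is a single solid region. Undo the 40° rotation: the query point maps to (2.272, -9.739) in the un-rotated model frame. The nearest boundary edge runs (2.04, -10.26)→(4.00, -9.67); distance from the point to it = 0.43 mm. The point is inside the cross-section, 0.43 mm from the nearest boundary — within the 0.8 mm shell band (2 × 0.4).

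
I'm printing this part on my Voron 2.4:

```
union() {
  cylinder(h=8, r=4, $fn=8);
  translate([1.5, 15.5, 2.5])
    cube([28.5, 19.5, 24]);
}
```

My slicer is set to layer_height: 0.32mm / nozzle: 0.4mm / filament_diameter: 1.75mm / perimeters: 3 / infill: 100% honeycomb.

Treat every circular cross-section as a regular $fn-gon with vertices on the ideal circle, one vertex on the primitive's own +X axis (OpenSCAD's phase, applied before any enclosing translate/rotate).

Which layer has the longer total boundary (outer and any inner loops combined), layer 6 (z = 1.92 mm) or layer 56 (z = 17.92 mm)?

layer 56 (z = 17.92 mm)

Layer 6 (z = 1.92): the r=4 cylinder gives a regular 8-gon of circumradius 4 (constant along its height) (perimeter = 2·8·4.000·sin(180°/8) = 24.49 mm); the cube at (1.5, 15.5) does not reach this height (z outside [2.5, 26.5]); Taking the union: only the r=4 cylinder is present, so the union is just that shape — boundary = 24.49 mm. So its perimeter = 24.49 mm. Layer 56 (z = 17.92): the cylinder is not intersected at this z (z outside [0, 8]); the cube at (1.5, 15.5) is present — its section is the full 28.5×19.5 rectangle (perimeter 96.00 mm); Taking the union: only the 28.5×19.5 cube at (1.5, 15.5) is present, so the union is just that shape — boundary = 96.00 mm. So its perimeter = 96.00 mm. Layer 56 is larger (96.00 vs 24.49 mm).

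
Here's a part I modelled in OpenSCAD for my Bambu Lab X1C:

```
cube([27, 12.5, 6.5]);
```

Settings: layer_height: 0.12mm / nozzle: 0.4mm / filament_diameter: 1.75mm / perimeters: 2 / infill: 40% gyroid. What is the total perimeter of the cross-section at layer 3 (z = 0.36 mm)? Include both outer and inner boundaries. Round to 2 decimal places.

79.00 mm

At z = 0.36 mm: the cube (footprint 27×12.5) is included at this height (perimeter 79.00 mm). Overall, the cross-section is a single solid region. Total boundary length (outer) = 79.00 mm.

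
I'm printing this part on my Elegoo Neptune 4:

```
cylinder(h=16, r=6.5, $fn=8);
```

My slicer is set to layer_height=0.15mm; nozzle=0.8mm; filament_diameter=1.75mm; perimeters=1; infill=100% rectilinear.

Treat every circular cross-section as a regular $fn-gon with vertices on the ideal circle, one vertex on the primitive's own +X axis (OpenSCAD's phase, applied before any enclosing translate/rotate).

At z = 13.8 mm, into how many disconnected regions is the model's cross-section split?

1

At z = 13.8 mm: the cylinder: section is a regular 8-gon, circumradius r=6.5. The result has 1 disconnected region.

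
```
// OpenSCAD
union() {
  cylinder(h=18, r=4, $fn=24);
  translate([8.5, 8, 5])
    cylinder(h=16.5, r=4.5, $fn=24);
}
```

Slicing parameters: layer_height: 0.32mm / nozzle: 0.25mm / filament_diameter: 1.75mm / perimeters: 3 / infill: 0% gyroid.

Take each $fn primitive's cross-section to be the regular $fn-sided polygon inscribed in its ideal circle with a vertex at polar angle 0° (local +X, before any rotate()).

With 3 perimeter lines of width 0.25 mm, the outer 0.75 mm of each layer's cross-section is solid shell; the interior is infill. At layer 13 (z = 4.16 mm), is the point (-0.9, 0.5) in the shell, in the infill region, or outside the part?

infill

At z = 4.16 mm: the cylinder: section is a regular 24-gon, circumradius r=4; the cylinder at (8.5, 8) does not reach this height (z outside [5, 21.5]); Merging all regions: only the r=4 cylinder is present, so the union is just that shape — 1 connected region. Overall, the cross-section is a single solid region. The nearest boundary edge runs (-3.46, 2.00)→(-3.86, 1.04); distance from the point to it = 2.94 mm. The point is inside the cross-section and 2.94 mm from the nearest boundary — more than the 0.75 mm shell width (3 × 0.25), so it's in the infill interior.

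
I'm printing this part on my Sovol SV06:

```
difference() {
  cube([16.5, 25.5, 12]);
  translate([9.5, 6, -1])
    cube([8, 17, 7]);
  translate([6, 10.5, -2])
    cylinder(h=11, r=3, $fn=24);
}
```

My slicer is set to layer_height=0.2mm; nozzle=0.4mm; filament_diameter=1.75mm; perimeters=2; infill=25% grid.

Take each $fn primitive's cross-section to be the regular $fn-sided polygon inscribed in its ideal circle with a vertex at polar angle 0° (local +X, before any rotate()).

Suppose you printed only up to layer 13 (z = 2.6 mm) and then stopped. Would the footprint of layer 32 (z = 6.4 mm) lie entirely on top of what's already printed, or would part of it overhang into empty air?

Compare the two slices. At z = 2.6: the cube (footprint 16.5×25.5) is included at this height (area 420.75 mm²); the cube at (9.5, 6) (footprint 8×17) is included at this height (area 136.00 mm²); the r=3 cylinder at (6, 10.5) contributes a regular 24-gon of circumradius 3 (area = (24/2)·3.000²·sin(360°/24) = 27.95 mm²); Taking the first minus the rest: starting from the 16.5×25.5 cube (420.75 mm²), the 8×17 cube at (9.5, 6) partially overlaps it — only the 119.00 mm² overlap (of its 136.00 mm²) is removed, clipping the outline; the r=3 cylinder at (6, 10.5) lies wholly inside it (removes its full 27.95 mm² and its 18.80 mm outline becomes a hole wall) — area = 273.80 mm². At z = 6.4: the cube (footprint 16.5×25.5) is included at this height (area 420.75 mm²); the cube at (9.5, 6) does not reach this height (z outside [-1, 6]); the r=3 cylinder at (6, 10.5) gives a regular 24-gon of circumradius 3 (constant along its height) (area = (24/2)·3.000²·sin(360°/24) = 27.95 mm²); After the difference (first − rest): starting from the 16.5×25.5 cube (420.75 mm²), the r=3 cylinder at (6, 10.5) lies wholly inside it (removes its full 27.95 mm² and its 18.80 mm outline becomes a hole wall) — area = 392.80 mm². Checking containment: at z = 6.4 the cross-section extends beyond the z = 2.6 cross-section by about 119.00 mm².

part overhangs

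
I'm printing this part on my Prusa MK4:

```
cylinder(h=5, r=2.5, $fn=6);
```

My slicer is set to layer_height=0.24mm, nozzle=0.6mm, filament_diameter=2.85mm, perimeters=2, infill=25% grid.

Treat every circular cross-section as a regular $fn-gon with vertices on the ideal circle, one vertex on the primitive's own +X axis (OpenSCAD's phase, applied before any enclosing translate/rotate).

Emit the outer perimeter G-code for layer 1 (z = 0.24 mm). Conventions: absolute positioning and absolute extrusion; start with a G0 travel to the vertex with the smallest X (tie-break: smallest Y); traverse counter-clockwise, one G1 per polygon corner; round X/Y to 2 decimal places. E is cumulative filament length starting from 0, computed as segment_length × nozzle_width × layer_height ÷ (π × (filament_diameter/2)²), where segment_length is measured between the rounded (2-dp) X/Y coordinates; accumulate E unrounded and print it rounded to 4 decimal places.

At z = 0.24 mm: the cylinder: section is a regular 6-gon, circumradius r=2.5. The outline is a single polygon with 6 vertices. Extrusion per mm of travel: 0.6 × 0.24 / (π × 1.425²) = 0.022573. Accumulating E over each segment gives final E = 0.3390.

G0 X-2.50 Y0.00 Z0.24
G1 X-1.25 Y-2.17 E0.0565
G1 X1.25 Y-2.17 E0.1130
G1 X2.50 Y0.00 E0.1695
G1 X1.25 Y2.17 E0.2260
G1 X-1.25 Y2.17 E0.2824
G1 X-2.50 Y0.00 E0.3390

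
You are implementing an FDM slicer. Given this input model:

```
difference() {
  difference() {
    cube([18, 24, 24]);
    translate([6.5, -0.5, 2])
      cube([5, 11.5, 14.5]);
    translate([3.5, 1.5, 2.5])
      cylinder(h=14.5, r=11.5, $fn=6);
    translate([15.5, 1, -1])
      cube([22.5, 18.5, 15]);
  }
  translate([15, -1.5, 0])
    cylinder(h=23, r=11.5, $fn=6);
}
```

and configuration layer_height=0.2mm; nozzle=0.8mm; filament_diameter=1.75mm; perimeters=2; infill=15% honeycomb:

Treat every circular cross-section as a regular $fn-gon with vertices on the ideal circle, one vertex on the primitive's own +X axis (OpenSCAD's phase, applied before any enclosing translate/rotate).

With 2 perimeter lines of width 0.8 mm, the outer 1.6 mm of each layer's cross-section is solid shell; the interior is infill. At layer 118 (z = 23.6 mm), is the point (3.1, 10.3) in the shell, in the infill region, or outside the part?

infill

At z = 23.6 mm: the cube (footprint 18×24) is included at this height; the cube at (6.5, -0.5) does not reach this height (z outside [2, 16.5]); the cylinder at (3.5, 1.5) does not reach this height (z outside [2.5, 17]); the cube at (15.5, 1) does not reach this height (z outside [-1, 14]); After the difference (first − rest): none of the subtracted shapes is present at this height, so the 18×24 cube is unchanged — 1 connected region; the cylinder at (15, -1.5) is absent (z outside [0, 23]); After the difference (first − rest): none of the subtracted shapes is present at this height, so the result so far is unchanged — 1 connected region. Overall, the cross-section is a single solid region. The nearest boundary edge runs (0.00, 24.00)→(0.00, 0.00); distance from the point to it = 3.10 mm. The point is inside the cross-section and 3.10 mm from the nearest boundary — more than the 1.6 mm shell width (2 × 0.8), so it's in the infill interior.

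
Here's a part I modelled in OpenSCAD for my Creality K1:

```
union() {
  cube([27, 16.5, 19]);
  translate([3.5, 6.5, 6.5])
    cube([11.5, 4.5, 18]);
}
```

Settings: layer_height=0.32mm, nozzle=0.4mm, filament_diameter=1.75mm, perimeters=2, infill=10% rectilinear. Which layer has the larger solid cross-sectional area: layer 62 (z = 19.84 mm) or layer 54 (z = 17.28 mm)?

Layer 62 (z = 19.84): the cube is absent (z outside [0, 19]); the cube at (3.5, 6.5) (footprint 11.5×4.5) is included at this height (area 51.75 mm²); Merging all regions: only the 11.5×4.5 cube at (3.5, 6.5) is present, so the union is just that shape — area = 51.75 mm². So its area = 51.75 mm². Layer 54 (z = 17.28): the cube is present — its section is the full 27×16.5 rectangle (area 445.50 mm²); the cube at (3.5, 6.5) (footprint 11.5×4.5) is included at this height (area 51.75 mm²); Combining (union): the 11.5×4.5 cube at (3.5, 6.5) lies entirely inside the 27×16.5 cube, so the union is just the 27×16.5 cube — area = 445.50 mm². So its area = 445.50 mm². Layer 54 is larger (445.50 vs 51.75 mm²).

layer 54 (z = 17.28 mm)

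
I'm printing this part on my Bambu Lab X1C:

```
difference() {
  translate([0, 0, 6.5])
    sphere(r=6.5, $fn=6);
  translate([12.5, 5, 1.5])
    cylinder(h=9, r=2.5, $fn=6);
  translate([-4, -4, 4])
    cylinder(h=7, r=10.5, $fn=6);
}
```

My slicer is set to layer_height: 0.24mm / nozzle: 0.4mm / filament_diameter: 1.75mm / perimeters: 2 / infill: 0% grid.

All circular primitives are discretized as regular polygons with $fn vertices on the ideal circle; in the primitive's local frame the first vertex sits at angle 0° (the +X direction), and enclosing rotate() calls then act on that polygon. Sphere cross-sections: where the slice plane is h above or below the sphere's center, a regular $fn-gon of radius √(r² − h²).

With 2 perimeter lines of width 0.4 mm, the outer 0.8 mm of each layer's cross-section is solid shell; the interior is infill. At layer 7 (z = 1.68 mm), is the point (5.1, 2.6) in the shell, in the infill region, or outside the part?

At z = 1.68 mm: the r=6.5 sphere slices to a regular 6-gon of circumradius 4.361 (√(r²−h²) with h=4.82 from center); the cylinder at (12.5, 5): section is a regular 6-gon, circumradius r=2.5; the cylinder at (-4, -4) does not reach this height (z outside [4, 11]); Subtracting the remaining from the first: starting from the r=6.5 sphere, the r=2.5 cylinder at (12.5, 5) misses the remaining region (no effect) — 1 connected region. Overall, the cross-section is a single solid region. The nearest boundary edge runs (2.18, 3.78)→(4.36, 0.00); distance from the point to it = 1.94 mm. The point is not inside any of the regions above, so it lies outside the cross-section (1.94 mm from the nearest boundary).

outside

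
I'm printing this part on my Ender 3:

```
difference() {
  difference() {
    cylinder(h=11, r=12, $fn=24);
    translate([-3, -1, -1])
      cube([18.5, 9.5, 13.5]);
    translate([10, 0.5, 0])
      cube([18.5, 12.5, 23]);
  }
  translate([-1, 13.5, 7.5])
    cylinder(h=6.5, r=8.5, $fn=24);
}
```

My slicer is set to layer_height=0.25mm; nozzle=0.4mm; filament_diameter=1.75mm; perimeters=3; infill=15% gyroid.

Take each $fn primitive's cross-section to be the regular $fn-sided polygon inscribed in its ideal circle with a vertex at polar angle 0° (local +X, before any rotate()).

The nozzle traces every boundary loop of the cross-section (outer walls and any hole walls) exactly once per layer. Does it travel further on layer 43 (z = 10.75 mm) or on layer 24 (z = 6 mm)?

layer 24 (z = 6 mm)

Layer 43 (z = 10.75): the cylinder: section is a regular 24-gon, circumradius r=12 (perimeter = 2·24·12.000·sin(180°/24) = 75.18 mm); the cube at (-3, -1) (footprint 18.5×9.5) is included at this height (perimeter 56.00 mm); the cube at (10, 0.5) (footprint 18.5×12.5) is included at this height (perimeter 62.00 mm); Taking the first minus the rest: starting from the r=12 cylinder, the 18.5×9.5 cube at (-3, -1) partially overlaps it — only the 132.46 mm² overlap (of its 175.75 mm²) is removed, clipping the outline; the 18.5×12.5 cube at (10, 0.5) misses the remaining region (no effect) — boundary = 100.59 mm; the cylinder at (-1, 13.5): section is a regular 24-gon, circumradius r=8.5 (perimeter = 2·24·8.500·sin(180°/24) = 53.25 mm); Taking the first minus the rest: starting from that combined region, the r=8.5 cylinder at (-1, 13.5) partially overlaps it — only the 47.37 mm² overlap (of its 224.40 mm²) is removed, clipping the outline — boundary = 80.65 mm. So its perimeter = 80.65 mm. Layer 24 (z = 6): the cylinder: section is a regular 24-gon, circumradius r=12 (perimeter = 2·24·12.000·sin(180°/24) = 75.18 mm); the cube at (-3, -1) is present — its section is the full 18.5×9.5 rectangle (perimeter 56.00 mm); the cube at (10, 0.5) is present — its section is the full 18.5×12.5 rectangle (perimeter 62.00 mm); Subtracting the remaining from the first: starting from the r=12 cylinder, the 18.5×9.5 cube at (-3, -1) partially overlaps it — only the 132.46 mm² overlap (of its 175.75 mm²) is removed, clipping the outline; the 18.5×12.5 cube at (10, 0.5) misses the remaining region (no effect) — boundary = 100.59 mm; the cylinder at (-1, 13.5) is absent (z outside [7.5, 14]); Taking the first minus the rest: none of the subtracted shapes is present at this height, so that combined region is unchanged — boundary = 100.59 mm. So its perimeter = 100.59 mm. Layer 24 is larger (100.59 vs 80.65 mm).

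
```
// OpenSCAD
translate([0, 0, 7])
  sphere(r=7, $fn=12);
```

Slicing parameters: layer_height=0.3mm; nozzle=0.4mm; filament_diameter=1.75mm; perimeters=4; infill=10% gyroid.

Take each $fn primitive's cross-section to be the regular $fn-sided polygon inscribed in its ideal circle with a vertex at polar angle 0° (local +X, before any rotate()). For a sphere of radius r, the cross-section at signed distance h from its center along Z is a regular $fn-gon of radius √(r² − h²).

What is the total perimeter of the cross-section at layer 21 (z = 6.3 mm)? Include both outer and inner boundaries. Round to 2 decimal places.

43.26 mm

At z = 6.3 mm: the sphere: section is a regular 12-gon, circumradius = √(r²−h²) = √(7²−0.7²) = 6.965 (perimeter = 2·12·6.965·sin(180°/12) = 43.26 mm). Overall, the cross-section is a single solid region. Total boundary length (outer) = 43.26 mm.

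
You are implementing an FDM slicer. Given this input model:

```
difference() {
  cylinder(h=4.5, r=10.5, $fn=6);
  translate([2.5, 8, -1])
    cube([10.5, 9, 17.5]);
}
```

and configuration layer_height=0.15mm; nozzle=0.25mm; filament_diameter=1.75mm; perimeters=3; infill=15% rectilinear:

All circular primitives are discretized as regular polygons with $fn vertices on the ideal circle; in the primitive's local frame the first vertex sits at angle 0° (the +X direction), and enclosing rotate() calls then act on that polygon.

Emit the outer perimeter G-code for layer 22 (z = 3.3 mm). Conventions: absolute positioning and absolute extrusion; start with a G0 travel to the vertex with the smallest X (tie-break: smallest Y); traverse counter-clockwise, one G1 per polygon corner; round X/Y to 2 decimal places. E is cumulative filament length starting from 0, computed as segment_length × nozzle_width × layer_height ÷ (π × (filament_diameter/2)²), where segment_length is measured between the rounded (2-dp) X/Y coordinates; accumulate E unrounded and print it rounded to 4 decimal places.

At z = 3.3 mm: the r=10.5 cylinder gives a regular 6-gon of circumradius 10.5 (constant along its height); the cube at (2.5, 8) (footprint 10.5×9) is included at this height; After the difference (first − rest): starting from the r=10.5 cylinder, the 10.5×9 cube at (2.5, 8) partially overlaps it — only the 3.35 mm² overlap (of its 94.50 mm²) is removed, clipping the outline — 1 connected region. The outline is a single polygon with 8 vertices. Extrusion per mm of travel: 0.25 × 0.15 / (π × 0.875²) = 0.015591. Accumulating E over each segment gives final E = 0.9892.

G0 X-10.50 Y0.00 Z3.30
G1 X-5.25 Y-9.09 E0.1637
G1 X5.25 Y-9.09 E0.3274
G1 X10.50 Y0.00 E0.4910
G1 X5.88 Y8.00 E0.6350
G1 X2.50 Y8.00 E0.6877
G1 X2.50 Y9.09 E0.7047
G1 X-5.25 Y9.09 E0.8256
G1 X-10.50 Y0.00 E0.9892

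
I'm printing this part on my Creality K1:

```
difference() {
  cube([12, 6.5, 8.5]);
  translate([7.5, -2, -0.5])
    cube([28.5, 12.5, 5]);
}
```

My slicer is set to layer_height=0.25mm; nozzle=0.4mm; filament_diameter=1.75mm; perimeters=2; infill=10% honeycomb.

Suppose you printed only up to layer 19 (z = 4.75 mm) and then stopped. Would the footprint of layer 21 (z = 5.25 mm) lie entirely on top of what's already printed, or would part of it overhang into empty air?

Compare the two slices. At z = 4.75: the cube (footprint 12×6.5) is included at this height (area 78.00 mm²); the cube at (7.5, -2) is not intersected at this z (z outside [-0.5, 4.5]); Taking the first minus the rest: none of the subtracted shapes is present at this height, so the 12×6.5 cube is unchanged — area = 78.00 mm². At z = 5.25: the cube is present — its section is the full 12×6.5 rectangle (area 78.00 mm²); the cube at (7.5, -2) does not reach this height (z outside [-0.5, 4.5]); After the difference (first − rest): none of the subtracted shapes is present at this height, so the 12×6.5 cube is unchanged — area = 78.00 mm². Checking containment: the cross-section at z = 5.25 is a subset of the cross-section at z = 4.75.

entirely on top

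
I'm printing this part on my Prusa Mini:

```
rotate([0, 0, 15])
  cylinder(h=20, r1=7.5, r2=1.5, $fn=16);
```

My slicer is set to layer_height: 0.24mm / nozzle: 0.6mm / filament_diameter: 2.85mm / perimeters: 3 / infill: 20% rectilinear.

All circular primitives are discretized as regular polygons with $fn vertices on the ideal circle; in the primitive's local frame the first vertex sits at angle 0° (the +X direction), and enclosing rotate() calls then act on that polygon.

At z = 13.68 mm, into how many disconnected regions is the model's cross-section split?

1

At z = 13.68 mm: the cone: at t=0.684 of its height the radius interpolates to r₁+(r₂−r₁)t = 3.396, giving a regular 16-gon of that circumradius; (whole slice rotated 15° about Z — lengths, areas and connectivity unchanged). The result has 1 disconnected region.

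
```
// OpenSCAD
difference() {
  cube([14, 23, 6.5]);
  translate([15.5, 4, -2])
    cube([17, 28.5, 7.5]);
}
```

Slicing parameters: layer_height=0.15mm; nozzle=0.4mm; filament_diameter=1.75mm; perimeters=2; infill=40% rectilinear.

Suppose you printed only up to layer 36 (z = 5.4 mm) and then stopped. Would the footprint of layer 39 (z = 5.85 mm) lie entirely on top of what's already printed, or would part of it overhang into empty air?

entirely on top

Compare the two slices. At z = 5.4: the 14×23 cube contributes its full rectangle (area 322.00 mm²); the 17×28.5 cube at (15.5, 4) contributes its full rectangle (area 484.50 mm²); Subtracting the remaining from the first: starting from the 14×23 cube (322.00 mm²), the 17×28.5 cube at (15.5, 4) misses the remaining region (no effect) — area = 322.00 mm². At z = 5.85: the cube is present — its section is the full 14×23 rectangle (area 322.00 mm²); the cube at (15.5, 4) does not reach this height (z outside [-2, 5.5]); Taking the first minus the rest: none of the subtracted shapes is present at this height, so the 14×23 cube is unchanged — area = 322.00 mm². Checking containment: the cross-section at z = 5.85 is a subset of the cross-section at z = 5.4.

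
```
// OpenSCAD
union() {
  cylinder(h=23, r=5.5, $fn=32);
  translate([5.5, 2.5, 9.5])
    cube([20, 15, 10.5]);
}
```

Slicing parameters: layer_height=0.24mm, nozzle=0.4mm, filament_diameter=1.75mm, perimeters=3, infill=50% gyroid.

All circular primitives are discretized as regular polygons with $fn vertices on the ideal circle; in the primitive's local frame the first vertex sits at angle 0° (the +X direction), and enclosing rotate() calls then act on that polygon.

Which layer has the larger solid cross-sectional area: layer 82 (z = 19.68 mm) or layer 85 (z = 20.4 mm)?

Layer 82 (z = 19.68): the cylinder: section is a regular 32-gon, circumradius r=5.5 (area = (32/2)·5.500²·sin(360°/32) = 94.42 mm²); the cube at (5.5, 2.5) (footprint 20×15) is included at this height (area 300.00 mm²); Taking the union: the 2 present regions are separate (no shared area or edge), so areas and boundary lengths simply add and each stays a separate island — area = 394.42 mm². So its area = 394.42 mm². Layer 85 (z = 20.4): the cylinder: section is a regular 32-gon, circumradius r=5.5 (area = (32/2)·5.500²·sin(360°/32) = 94.42 mm²); the cube at (5.5, 2.5) is absent (z outside [9.5, 20]); Taking the union: only the r=5.5 cylinder is present, so the union is just that shape — area = 94.42 mm². So its area = 94.42 mm². Layer 82 is larger (394.42 vs 94.42 mm²).

layer 82 (z = 19.68 mm)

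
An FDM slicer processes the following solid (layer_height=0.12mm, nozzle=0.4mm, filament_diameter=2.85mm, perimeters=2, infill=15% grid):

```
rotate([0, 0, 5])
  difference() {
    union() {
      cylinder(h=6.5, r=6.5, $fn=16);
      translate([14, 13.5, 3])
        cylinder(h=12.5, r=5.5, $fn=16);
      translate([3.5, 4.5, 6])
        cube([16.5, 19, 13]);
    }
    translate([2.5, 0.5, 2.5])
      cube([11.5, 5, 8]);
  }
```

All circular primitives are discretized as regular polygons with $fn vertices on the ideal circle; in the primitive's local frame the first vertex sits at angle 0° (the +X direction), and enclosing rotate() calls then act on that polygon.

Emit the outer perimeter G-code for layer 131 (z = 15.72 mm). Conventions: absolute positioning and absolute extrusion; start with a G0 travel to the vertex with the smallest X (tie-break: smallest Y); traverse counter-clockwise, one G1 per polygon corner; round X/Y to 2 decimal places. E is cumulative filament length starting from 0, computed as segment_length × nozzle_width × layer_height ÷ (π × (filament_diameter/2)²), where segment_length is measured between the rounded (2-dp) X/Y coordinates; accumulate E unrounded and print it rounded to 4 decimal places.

G0 X1.44 Y23.72 Z15.72
G1 X3.09 Y4.79 E0.1430
G1 X19.53 Y6.23 E0.2671
G1 X17.88 Y25.15 E0.4100
G1 X1.44 Y23.72 E0.5342

At z = 15.72 mm: the cylinder is not intersected at this z (z outside [0, 6.5]); the cylinder at (14, 13.5) does not reach this height (z outside [3, 15.5]); the cube at (3.5, 4.5) (footprint 16.5×19) is included at this height; Merging all regions: only the 16.5×19 cube at (3.5, 4.5) is present, so the union is just that shape — 1 connected region; the cube at (2.5, 0.5) is absent (z outside [2.5, 10.5]); Taking the first minus the rest: none of the subtracted shapes is present at this height, so that combined region is unchanged — 1 connected region; (rotated 5° about Z; rotation is an isometry so areas/perimeters/island counts are preserved). The outline is a single polygon with 4 vertices. Extrusion per mm of travel: 0.4 × 0.12 / (π × 1.425²) = 0.007524. Accumulating E over each segment gives final E = 0.5342.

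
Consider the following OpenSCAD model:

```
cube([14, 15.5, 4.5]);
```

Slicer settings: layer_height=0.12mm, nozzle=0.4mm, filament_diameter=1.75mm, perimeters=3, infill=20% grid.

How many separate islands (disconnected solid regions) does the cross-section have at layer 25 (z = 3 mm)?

1

At z = 3 mm: the 14×15.5 cube contributes its full rectangle. Overall, the cross-section is a single solid region. Island count = 1.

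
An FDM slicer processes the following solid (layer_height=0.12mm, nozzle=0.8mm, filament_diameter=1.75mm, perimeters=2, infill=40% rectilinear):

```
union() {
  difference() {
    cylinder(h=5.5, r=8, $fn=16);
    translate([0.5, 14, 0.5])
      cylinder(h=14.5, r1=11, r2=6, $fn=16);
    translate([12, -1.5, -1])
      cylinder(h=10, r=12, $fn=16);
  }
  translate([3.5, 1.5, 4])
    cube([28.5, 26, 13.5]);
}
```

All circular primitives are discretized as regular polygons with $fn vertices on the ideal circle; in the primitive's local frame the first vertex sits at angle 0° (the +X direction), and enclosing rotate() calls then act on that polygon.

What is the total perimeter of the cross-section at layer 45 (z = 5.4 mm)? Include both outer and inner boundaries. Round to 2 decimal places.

151.72 mm

At z = 5.4 mm: the cylinder: section is a regular 16-gon, circumradius r=8 (perimeter = 2·16·8.000·sin(180°/16) = 49.94 mm); the cone at (0.5, 14) contributes a regular 16-gon of circumradius 9.310 (interpolated between r1=11 and r2=6 at t=0.338) (perimeter = 2·16·9.310·sin(180°/16) = 58.12 mm); the cylinder at (12, -1.5): section is a regular 16-gon, circumradius r=12 (perimeter = 2·16·12.000·sin(180°/16) = 74.91 mm); After the difference (first − rest): starting from the r=8 cylinder, the cone at (0.5, 14) partially overlaps it — only the 20.39 mm² overlap (of its 265.38 mm²) is removed, clipping the outline; the r=12 cylinder at (12, -1.5) partially overlaps it — only the 77.71 mm² overlap (of its 440.85 mm²) is removed, clipping the outline — boundary = 42.72 mm; the 28.5×26 cube at (3.5, 1.5) contributes its full rectangle (perimeter 109.00 mm); Taking the union: the 2 present regions are separate (no shared area or edge), so areas and boundary lengths simply add and each stays a separate island — boundary = 151.72 mm. Overall, the cross-section has 2 separate islands. Total boundary length (outer) = 151.72 mm.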